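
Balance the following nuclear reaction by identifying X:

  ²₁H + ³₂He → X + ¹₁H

Conserve mass number: 2 + 3 = A + 1, so A = 4.
Conserve atomic number: 1 + 2 = Z + 1, so Z = 2.
A = 4 and Z = 2 is ⁴₂He — an alpha particle.

He-4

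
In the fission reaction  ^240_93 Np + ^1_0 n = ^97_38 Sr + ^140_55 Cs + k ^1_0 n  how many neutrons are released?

Conserve mass number: 241 = 97 + 140 + k, so k = 241 − 237 = 4.
Check atomic number: 93 = 38 + 55 + 0 = 93. ✓

4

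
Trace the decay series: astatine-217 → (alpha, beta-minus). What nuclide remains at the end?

Start: (A, Z) = (217, 85).
After α: (213, 83).
After β⁻: (213, 84).
Z = 84 is polonium.

Po-213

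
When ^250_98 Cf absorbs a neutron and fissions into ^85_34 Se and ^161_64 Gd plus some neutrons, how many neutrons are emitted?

Conserve mass number: 251 = 85 + 161 + k, so k = 251 − 246 = 5.
Check atomic number: 98 = 34 + 64 + 0 = 98. ✓

5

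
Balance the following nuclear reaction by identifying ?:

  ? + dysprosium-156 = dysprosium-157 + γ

Conserve mass number: A + 156 = 157 + 0, so A = 1.
Conserve atomic number: Z + 66 = 66 + 0, so Z = 0.
A = 1 and Z = 0 is neutron — a neutron.

neutron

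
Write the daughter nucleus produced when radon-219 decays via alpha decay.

Alpha decay: mass number changes by -4, atomic number by -2.
A: 219 − 4 = 215; Z: 86 − 2 = 84.
Z = 84 is polonium, so the daughter is polonium-215.

Po-215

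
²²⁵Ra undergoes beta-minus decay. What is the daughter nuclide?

Ac-225

Beta-minus decay: mass number changes by +0, atomic number by +1.
A: 225 = 225; Z: 88 + 1 = 89.
Z = 89 is actinium, so the daughter is ²²⁵Ac.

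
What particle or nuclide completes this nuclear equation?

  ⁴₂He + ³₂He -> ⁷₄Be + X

Conserve mass number: 4 + 3 = 7 + A, so A = 0.
Conserve atomic number: 2 + 2 = 4 + Z, so Z = 0.
A = 0 and Z = 0 is ⁰₀γ — a gamma ray.

gamma ray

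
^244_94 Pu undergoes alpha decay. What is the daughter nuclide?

Alpha decay: mass number changes by -4, atomic number by -2.
A: 244 − 4 = 240; Z: 94 − 2 = 92.
Z = 92 is uranium, so the daughter is ^240_92 U.

U-240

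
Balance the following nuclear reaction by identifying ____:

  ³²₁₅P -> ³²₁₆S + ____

beta-minus particle

Conserve mass number: 32 = 32 + A, so A = 0.
Conserve atomic number: 15 = 16 + Z, so Z = -1.
A = 0 and Z = -1 is ⁰₋₁e — a beta-minus particle.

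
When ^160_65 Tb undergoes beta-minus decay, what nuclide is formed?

Dy-160

Beta-minus decay: mass number changes by +0, atomic number by +1.
A: 160 = 160; Z: 65 + 1 = 66.
Z = 66 is dysprosium, so the daughter is ^160_66 Dy.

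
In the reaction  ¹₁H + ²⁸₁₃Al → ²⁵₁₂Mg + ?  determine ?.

alpha particle

Conserve mass number: 1 + 28 = 25 + A, so A = 4.
Conserve atomic number: 1 + 13 = 12 + Z, so Z = 2.
A = 4 and Z = 2 is ⁴₂He — an alpha particle.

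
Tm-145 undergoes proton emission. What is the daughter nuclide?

Er-144

Proton emission: mass number changes by -1, atomic number by -1.
A: 145 − 1 = 144; Z: 69 − 1 = 68.
Z = 68 is erbium, so the daughter is Er-144.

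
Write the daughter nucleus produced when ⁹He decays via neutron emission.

Neutron emission: mass number changes by -1, atomic number by +0.
A: 9 − 1 = 8; Z: 2 = 2.
Z = 2 is helium, so the daughter is ⁸He.

He-8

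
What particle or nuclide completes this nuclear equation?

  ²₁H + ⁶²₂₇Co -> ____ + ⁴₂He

Conserve mass number: 2 + 62 = A + 4, so A = 60.
Conserve atomic number: 1 + 27 = Z + 2, so Z = 26.
Z = 26 is iron, so the species is ⁶⁰₂₆Fe.

Fe-60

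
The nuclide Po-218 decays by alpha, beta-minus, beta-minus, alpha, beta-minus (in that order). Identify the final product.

Start: (A, Z) = (218, 84).
After α: (214, 82).
After β⁻: (214, 83).
After β⁻: (214, 84).
After α: (210, 82).
After β⁻: (210, 83).
Z = 83 is bismuth.

Bi-210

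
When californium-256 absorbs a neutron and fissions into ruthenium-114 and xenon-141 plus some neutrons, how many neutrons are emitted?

Conserve mass number: 257 = 114 + 141 + k, so k = 257 − 255 = 2.
Check atomic number: 98 = 44 + 54 + 0 = 98. ✓

2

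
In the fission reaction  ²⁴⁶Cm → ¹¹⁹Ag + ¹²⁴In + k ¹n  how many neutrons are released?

3

Conserve mass number: 246 = 119 + 124 + k, so k = 246 − 243 = 3.
Check atomic number: 96 = 47 + 49 + 0 = 96. ✓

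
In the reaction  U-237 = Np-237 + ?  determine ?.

beta-minus particle

Conserve mass number: 237 = 237 + A, so A = 0.
Conserve atomic number: 92 = 93 + Z, so Z = -1.
A = 0 and Z = -1 is e⁻ — a beta-minus particle.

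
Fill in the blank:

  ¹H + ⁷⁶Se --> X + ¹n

Br-76

Conserve mass number: 1 + 76 = A + 1, so A = 76.
Conserve atomic number: 1 + 34 = Z + 0, so Z = 35.
Z = 35 is bromine, so the species is ⁷⁶Br.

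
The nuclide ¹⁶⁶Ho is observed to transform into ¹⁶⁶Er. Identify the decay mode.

beta-minus decay

ΔA = 166 − 166 = 0; ΔZ = 68 − 67 = +1.
A is unchanged and Z rises by 1 — a neutron has become a proton (β⁻ decay).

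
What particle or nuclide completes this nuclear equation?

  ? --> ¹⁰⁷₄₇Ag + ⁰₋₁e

Pd-107

Conserve mass number: A = 107 + 0, so A = 107.
Conserve atomic number: Z = 47 − 1, so Z = 46.
Z = 46 is palladium, so the species is ¹⁰⁷₄₆Pd.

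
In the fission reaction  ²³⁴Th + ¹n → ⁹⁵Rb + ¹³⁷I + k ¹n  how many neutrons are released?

3

Conserve mass number: 235 = 95 + 137 + k, so k = 235 − 232 = 3.
Check atomic number: 90 = 37 + 53 + 0 = 90. ✓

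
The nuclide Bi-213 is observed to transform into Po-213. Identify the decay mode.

beta-minus decay

ΔA = 213 − 213 = 0; ΔZ = 84 − 83 = +1.
A is unchanged and Z rises by 1 — a neutron has become a proton (β⁻ decay).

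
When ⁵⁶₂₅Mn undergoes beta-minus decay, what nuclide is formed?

Beta-minus decay: mass number changes by +0, atomic number by +1.
A: 56 = 56; Z: 25 + 1 = 26.
Z = 26 is iron, so the daughter is ⁵⁶₂₆Fe.

Fe-56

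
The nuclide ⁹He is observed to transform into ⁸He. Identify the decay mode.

neutron emission

ΔA = 8 − 9 = -1; ΔZ = 2 − 2 = +0.
A drops by 1 with Z unchanged — a neutron was emitted.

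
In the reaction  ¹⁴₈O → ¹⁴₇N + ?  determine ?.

Conserve mass number: 14 = 14 + A, so A = 0.
Conserve atomic number: 8 = 7 + Z, so Z = 1.
A = 0 and Z = 1 is ⁰₁e — a positron.

positron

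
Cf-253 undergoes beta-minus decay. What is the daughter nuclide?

Beta-minus decay: mass number changes by +0, atomic number by +1.
A: 253 = 253; Z: 98 + 1 = 99.
Z = 99 is einsteinium, so the daughter is Es-253.

Es-253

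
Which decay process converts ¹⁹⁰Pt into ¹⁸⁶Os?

ΔA = 186 − 190 = -4; ΔZ = 76 − 78 = -2.
A drops by 4 and Z drops by 2 — the signature of alpha emission.

alpha decay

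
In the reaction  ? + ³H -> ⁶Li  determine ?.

Conserve mass number: A + 3 = 6, so A = 3.
Conserve atomic number: Z + 1 = 3, so Z = 2.
Z = 2 is helium, so the species is ³He.

He-3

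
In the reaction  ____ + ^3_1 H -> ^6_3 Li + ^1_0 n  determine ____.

alpha particle

Conserve mass number: A + 3 = 6 + 1, so A = 4.
Conserve atomic number: Z + 1 = 3 + 0, so Z = 2.
A = 4 and Z = 2 is ^4_2 He — an alpha particle.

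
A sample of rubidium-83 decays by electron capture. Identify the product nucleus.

Kr-83

Electron capture: mass number changes by +0, atomic number by -1.
A: 83 = 83; Z: 37 − 1 = 36.
Z = 36 is krypton, so the daughter is krypton-83.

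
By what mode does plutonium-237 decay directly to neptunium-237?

beta-plus decay or electron capture

ΔA = 237 − 237 = 0; ΔZ = 93 − 94 = -1.
A is unchanged and Z drops by 1 — a proton has become a neutron (β⁺ emission or electron capture).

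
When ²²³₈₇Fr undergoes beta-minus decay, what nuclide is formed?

Beta-minus decay: mass number changes by +0, atomic number by +1.
A: 223 = 223; Z: 87 + 1 = 88.
Z = 88 is radium, so the daughter is ²²³₈₈Ra.

Ra-223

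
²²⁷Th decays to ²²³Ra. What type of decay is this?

alpha decay

ΔA = 223 − 227 = -4; ΔZ = 88 − 90 = -2.
A drops by 4 and Z drops by 2 — the signature of alpha emission.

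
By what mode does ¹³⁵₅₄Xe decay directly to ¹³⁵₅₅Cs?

beta-minus decay

ΔA = 135 − 135 = 0; ΔZ = 55 − 54 = +1.
A is unchanged and Z rises by 1 — a neutron has become a proton (β⁻ decay).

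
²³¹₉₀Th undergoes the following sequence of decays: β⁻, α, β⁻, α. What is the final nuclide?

Start: (A, Z) = (231, 90).
After β⁻: (231, 91).
After α: (227, 89).
After β⁻: (227, 90).
After α: (223, 88).
Z = 88 is radium.

Ra-223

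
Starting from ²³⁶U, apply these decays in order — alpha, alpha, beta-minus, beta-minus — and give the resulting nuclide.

Th-228

Start: (A, Z) = (236, 92).
After α: (232, 90).
After α: (228, 88).
After β⁻: (228, 89).
After β⁻: (228, 90).
Z = 90 is thorium.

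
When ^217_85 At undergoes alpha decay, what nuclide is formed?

Alpha decay: mass number changes by -4, atomic number by -2.
A: 217 − 4 = 213; Z: 85 − 2 = 83.
Z = 83 is bismuth, so the daughter is ^213_83 Bi.

Bi-213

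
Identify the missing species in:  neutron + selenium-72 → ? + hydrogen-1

Conserve mass number: 1 + 72 = A + 1, so A = 72.
Conserve atomic number: 0 + 34 = Z + 1, so Z = 33.
Z = 33 is arsenic, so the species is arsenic-72.

As-72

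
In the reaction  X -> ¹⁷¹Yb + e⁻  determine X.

Conserve mass number: A = 171 + 0, so A = 171.
Conserve atomic number: Z = 70 − 1, so Z = 69.
Z = 69 is thulium, so the species is ¹⁷¹Tm.

Tm-171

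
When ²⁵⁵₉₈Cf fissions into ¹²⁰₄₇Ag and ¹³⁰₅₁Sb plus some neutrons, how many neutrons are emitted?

Conserve mass number: 255 = 120 + 130 + k, so k = 255 − 250 = 5.
Check atomic number: 98 = 47 + 51 + 0 = 98. ✓

5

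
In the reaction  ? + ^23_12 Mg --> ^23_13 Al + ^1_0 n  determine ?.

Conserve mass number: A + 23 = 23 + 1, so A = 1.
Conserve atomic number: Z + 12 = 13 + 0, so Z = 1.
A = 1 and Z = 1 is ^1_1 H — a proton.

proton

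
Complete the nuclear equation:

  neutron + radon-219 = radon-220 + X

Conserve mass number: 1 + 219 = 220 + A, so A = 0.
Conserve atomic number: 0 + 86 = 86 + Z, so Z = 0.
A = 0 and Z = 0 is γ — a gamma ray.

gamma ray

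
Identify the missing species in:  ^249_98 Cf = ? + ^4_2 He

Conserve mass number: 249 = A + 4, so A = 245.
Conserve atomic number: 98 = Z + 2, so Z = 96.
Z = 96 is curium, so the species is ^245_96 Cm.

Cm-245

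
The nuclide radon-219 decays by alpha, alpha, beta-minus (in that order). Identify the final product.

Bi-211

Start: (A, Z) = (219, 86).
After α: (215, 84).
After α: (211, 82).
After β⁻: (211, 83).
Z = 83 is bismuth.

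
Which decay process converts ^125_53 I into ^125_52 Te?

ΔA = 125 − 125 = 0; ΔZ = 52 − 53 = -1.
A is unchanged and Z drops by 1 — a proton has become a neutron (β⁺ emission or electron capture).

beta-plus decay or electron capture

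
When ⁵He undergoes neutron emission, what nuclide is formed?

Neutron emission: mass number changes by -1, atomic number by +0.
A: 5 − 1 = 4; Z: 2 = 2.
Z = 2 is helium, so the daughter is ⁴He.

He-4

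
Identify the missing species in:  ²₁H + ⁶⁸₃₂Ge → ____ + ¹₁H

Ge-69

Conserve mass number: 2 + 68 = A + 1, so A = 69.
Conserve atomic number: 1 + 32 = Z + 1, so Z = 32.
Z = 32 is germanium, so the species is ⁶⁹₃₂Ge.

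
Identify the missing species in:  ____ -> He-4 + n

Conserve mass number: A = 4 + 1, so A = 5.
Conserve atomic number: Z = 2 + 0, so Z = 2.
Z = 2 is helium, so the species is He-5.

He-5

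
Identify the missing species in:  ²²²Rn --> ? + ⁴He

Conserve mass number: 222 = A + 4, so A = 218.
Conserve atomic number: 86 = Z + 2, so Z = 84.
Z = 84 is polonium, so the species is ²¹⁸Po.

Po-218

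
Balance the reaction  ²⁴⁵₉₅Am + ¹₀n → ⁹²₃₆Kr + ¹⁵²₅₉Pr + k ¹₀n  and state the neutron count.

Conserve mass number: 246 = 92 + 152 + k, so k = 246 − 244 = 2.
Check atomic number: 95 = 36 + 59 + 0 = 95. ✓

2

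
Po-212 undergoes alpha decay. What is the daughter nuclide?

Pb-208

Alpha decay: mass number changes by -4, atomic number by -2.
A: 212 − 4 = 208; Z: 84 − 2 = 82.
Z = 82 is lead, so the daughter is Pb-208.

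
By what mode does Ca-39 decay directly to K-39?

beta-plus decay or electron capture

ΔA = 39 − 39 = 0; ΔZ = 19 − 20 = -1.
A is unchanged and Z drops by 1 — a proton has become a neutron (β⁺ emission or electron capture).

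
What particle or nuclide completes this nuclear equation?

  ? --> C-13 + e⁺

Conserve mass number: A = 13 + 0, so A = 13.
Conserve atomic number: Z = 6 + 1, so Z = 7.
Z = 7 is nitrogen, so the species is N-13.

N-13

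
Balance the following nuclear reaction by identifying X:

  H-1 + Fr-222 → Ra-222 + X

neutron

Conserve mass number: 1 + 222 = 222 + A, so A = 1.
Conserve atomic number: 1 + 87 = 88 + Z, so Z = 0.
A = 1 and Z = 0 is n — a neutron.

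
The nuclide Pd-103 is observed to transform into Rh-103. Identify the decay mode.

ΔA = 103 − 103 = 0; ΔZ = 45 − 46 = -1.
A is unchanged and Z drops by 1 — a proton has become a neutron (β⁺ emission or electron capture).

beta-plus decay or electron capture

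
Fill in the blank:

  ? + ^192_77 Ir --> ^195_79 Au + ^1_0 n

Conserve mass number: A + 192 = 195 + 1, so A = 4.
Conserve atomic number: Z + 77 = 79 + 0, so Z = 2.
A = 4 and Z = 2 is ^4_2 He — an alpha particle.

alpha particle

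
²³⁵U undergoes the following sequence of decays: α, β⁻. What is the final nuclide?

Start: (A, Z) = (235, 92).
After α: (231, 90).
After β⁻: (231, 91).
Z = 91 is protactinium.

Pa-231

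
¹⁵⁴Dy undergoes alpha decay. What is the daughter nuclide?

Alpha decay: mass number changes by -4, atomic number by -2.
A: 154 − 4 = 150; Z: 66 − 2 = 64.
Z = 64 is gadolinium, so the daughter is ¹⁵⁰Gd.

Gd-150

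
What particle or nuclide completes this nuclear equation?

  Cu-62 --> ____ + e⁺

Conserve mass number: 62 = A + 0, so A = 62.
Conserve atomic number: 29 = Z + 1, so Z = 28.
Z = 28 is nickel, so the species is Ni-62.

Ni-62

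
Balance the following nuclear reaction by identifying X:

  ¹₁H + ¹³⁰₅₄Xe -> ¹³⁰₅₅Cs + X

neutron

Conserve mass number: 1 + 130 = 130 + A, so A = 1.
Conserve atomic number: 1 + 54 = 55 + Z, so Z = 0.
A = 1 and Z = 0 is ¹₀n — a neutron.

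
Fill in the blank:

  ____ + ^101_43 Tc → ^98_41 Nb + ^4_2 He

neutron

Conserve mass number: A + 101 = 98 + 4, so A = 1.
Conserve atomic number: Z + 43 = 41 + 2, so Z = 0.
A = 1 and Z = 0 is ^1_0 n — a neutron.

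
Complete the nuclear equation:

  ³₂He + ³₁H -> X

Conserve mass number: 3 + 3 = A, so A = 6.
Conserve atomic number: 2 + 1 = Z, so Z = 3.
Z = 3 is lithium, so the species is ⁶₃Li.

Li-6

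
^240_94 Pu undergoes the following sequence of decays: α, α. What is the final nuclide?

Start: (A, Z) = (240, 94).
After α: (236, 92).
After α: (232, 90).
Z = 90 is thorium.

Th-232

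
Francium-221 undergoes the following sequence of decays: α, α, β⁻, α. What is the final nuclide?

Pb-209

Start: (A, Z) = (221, 87).
After α: (217, 85).
After α: (213, 83).
After β⁻: (213, 84).
After α: (209, 82).
Z = 82 is lead.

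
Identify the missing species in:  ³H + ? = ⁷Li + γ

alpha particle

Conserve mass number: 3 + A = 7 + 0, so A = 4.
Conserve atomic number: 1 + Z = 3 + 0, so Z = 2.
A = 4 and Z = 2 is ⁴He — an alpha particle.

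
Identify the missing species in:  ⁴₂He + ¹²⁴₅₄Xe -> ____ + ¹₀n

Conserve mass number: 4 + 124 = A + 1, so A = 127.
Conserve atomic number: 2 + 54 = Z + 0, so Z = 56.
Z = 56 is barium, so the species is ¹²⁷₅₆Ba.

Ba-127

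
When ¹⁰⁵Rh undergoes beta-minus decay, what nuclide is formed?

Beta-minus decay: mass number changes by +0, atomic number by +1.
A: 105 = 105; Z: 45 + 1 = 46.
Z = 46 is palladium, so the daughter is ¹⁰⁵Pd.

Pd-105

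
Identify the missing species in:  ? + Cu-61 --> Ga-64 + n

Conserve mass number: A + 61 = 64 + 1, so A = 4.
Conserve atomic number: Z + 29 = 31 + 0, so Z = 2.
A = 4 and Z = 2 is He-4 — an alpha particle.

alpha particle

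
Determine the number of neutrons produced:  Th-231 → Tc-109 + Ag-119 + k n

Conserve mass number: 231 = 109 + 119 + k, so k = 231 − 228 = 3.
Check atomic number: 90 = 43 + 47 + 0 = 90. ✓

3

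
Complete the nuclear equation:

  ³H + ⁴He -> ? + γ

Li-7

Conserve mass number: 3 + 4 = A + 0, so A = 7.
Conserve atomic number: 1 + 2 = Z + 0, so Z = 3.
Z = 3 is lithium, so the species is ⁷Li.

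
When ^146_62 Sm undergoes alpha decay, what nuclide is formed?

Nd-142

Alpha decay: mass number changes by -4, atomic number by -2.
A: 146 − 4 = 142; Z: 62 − 2 = 60.
Z = 60 is neodymium, so the daughter is ^142_60 Nd.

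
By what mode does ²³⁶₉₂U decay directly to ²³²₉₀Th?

ΔA = 232 − 236 = -4; ΔZ = 90 − 92 = -2.
A drops by 4 and Z drops by 2 — the signature of alpha emission.

alpha decay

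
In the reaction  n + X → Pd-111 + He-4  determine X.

Conserve mass number: 1 + A = 111 + 4, so A = 114.
Conserve atomic number: 0 + Z = 46 + 2, so Z = 48.
Z = 48 is cadmium, so the species is Cd-114.

Cd-114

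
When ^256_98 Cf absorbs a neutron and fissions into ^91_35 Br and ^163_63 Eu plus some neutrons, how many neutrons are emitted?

3

Conserve mass number: 257 = 91 + 163 + k, so k = 257 − 254 = 3.
Check atomic number: 98 = 35 + 63 + 0 = 98. ✓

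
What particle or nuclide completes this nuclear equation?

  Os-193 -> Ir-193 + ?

Conserve mass number: 193 = 193 + A, so A = 0.
Conserve atomic number: 76 = 77 + Z, so Z = -1.
A = 0 and Z = -1 is e⁻ — a beta-minus particle.

beta-minus particle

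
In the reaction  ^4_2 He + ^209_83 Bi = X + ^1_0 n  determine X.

At-212

Conserve mass number: 4 + 209 = A + 1, so A = 212.
Conserve atomic number: 2 + 83 = Z + 0, so Z = 85.
Z = 85 is astatine, so the species is ^212_85 At.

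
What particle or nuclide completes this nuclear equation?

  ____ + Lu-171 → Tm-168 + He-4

Conserve mass number: A + 171 = 168 + 4, so A = 1.
Conserve atomic number: Z + 71 = 69 + 2, so Z = 0.
A = 1 and Z = 0 is n — a neutron.

neutron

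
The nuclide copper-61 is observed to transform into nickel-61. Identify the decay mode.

beta-plus decay or electron capture

ΔA = 61 − 61 = 0; ΔZ = 28 − 29 = -1.
A is unchanged and Z drops by 1 — a proton has become a neutron (β⁺ emission or electron capture).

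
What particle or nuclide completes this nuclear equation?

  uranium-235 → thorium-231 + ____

alpha particle

Conserve mass number: 235 = 231 + A, so A = 4.
Conserve atomic number: 92 = 90 + Z, so Z = 2.
A = 4 and Z = 2 is helium-4 — an alpha particle.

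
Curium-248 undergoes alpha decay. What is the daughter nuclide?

Pu-244

Alpha decay: mass number changes by -4, atomic number by -2.
A: 248 − 4 = 244; Z: 96 − 2 = 94.
Z = 94 is plutonium, so the daughter is plutonium-244.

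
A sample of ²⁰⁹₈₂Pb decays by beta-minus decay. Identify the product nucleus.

Beta-minus decay: mass number changes by +0, atomic number by +1.
A: 209 = 209; Z: 82 + 1 = 83.
Z = 83 is bismuth, so the daughter is ²⁰⁹₈₃Bi.

Bi-209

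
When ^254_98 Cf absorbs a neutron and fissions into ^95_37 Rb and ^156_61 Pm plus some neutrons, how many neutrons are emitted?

4

Conserve mass number: 255 = 95 + 156 + k, so k = 255 − 251 = 4.
Check atomic number: 98 = 37 + 61 + 0 = 98. ✓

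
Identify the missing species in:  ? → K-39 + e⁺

Ca-39

Conserve mass number: A = 39 + 0, so A = 39.
Conserve atomic number: Z = 19 + 1, so Z = 20.
Z = 20 is calcium, so the species is Ca-39.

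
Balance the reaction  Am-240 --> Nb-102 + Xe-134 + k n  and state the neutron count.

Conserve mass number: 240 = 102 + 134 + k, so k = 240 − 236 = 4.
Check atomic number: 95 = 41 + 54 + 0 = 95. ✓

4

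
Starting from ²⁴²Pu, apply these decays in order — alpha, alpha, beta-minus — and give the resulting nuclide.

Start: (A, Z) = (242, 94).
After α: (238, 92).
After α: (234, 90).
After β⁻: (234, 91).
Z = 91 is protactinium.

Pa-234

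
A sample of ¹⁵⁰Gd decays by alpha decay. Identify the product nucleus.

Sm-146

Alpha decay: mass number changes by -4, atomic number by -2.
A: 150 − 4 = 146; Z: 64 − 2 = 62.
Z = 62 is samarium, so the daughter is ¹⁴⁶Sm.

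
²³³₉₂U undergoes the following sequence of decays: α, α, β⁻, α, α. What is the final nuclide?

Start: (A, Z) = (233, 92).
After α: (229, 90).
After α: (225, 88).
After β⁻: (225, 89).
After α: (221, 87).
After α: (217, 85).
Z = 85 is astatine.

At-217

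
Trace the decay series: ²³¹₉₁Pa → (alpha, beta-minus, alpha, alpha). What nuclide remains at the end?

Rn-219

Start: (A, Z) = (231, 91).
After α: (227, 89).
After β⁻: (227, 90).
After α: (223, 88).
After α: (219, 86).
Z = 86 is radon.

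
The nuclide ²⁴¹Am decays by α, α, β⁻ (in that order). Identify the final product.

Start: (A, Z) = (241, 95).
After α: (237, 93).
After α: (233, 91).
After β⁻: (233, 92).
Z = 92 is uranium.

U-233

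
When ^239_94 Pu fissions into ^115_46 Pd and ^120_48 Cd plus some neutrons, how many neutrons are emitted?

Conserve mass number: 239 = 115 + 120 + k, so k = 239 − 235 = 4.
Check atomic number: 94 = 46 + 48 + 0 = 94. ✓

4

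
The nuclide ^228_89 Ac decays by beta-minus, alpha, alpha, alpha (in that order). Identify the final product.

Start: (A, Z) = (228, 89).
After β⁻: (228, 90).
After α: (224, 88).
After α: (220, 86).
After α: (216, 84).
Z = 84 is polonium.

Po-216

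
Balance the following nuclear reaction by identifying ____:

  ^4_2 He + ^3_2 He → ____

Be-7

Conserve mass number: 4 + 3 = A, so A = 7.
Conserve atomic number: 2 + 2 = Z, so Z = 4.
Z = 4 is beryllium, so the species is ^7_4 Be.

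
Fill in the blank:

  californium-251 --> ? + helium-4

Cm-247

Conserve mass number: 251 = A + 4, so A = 247.
Conserve atomic number: 98 = Z + 2, so Z = 96.
Z = 96 is curium, so the species is curium-247.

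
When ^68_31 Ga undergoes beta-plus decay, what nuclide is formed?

Zn-68

Beta-plus decay: mass number changes by +0, atomic number by -1.
A: 68 = 68; Z: 31 − 1 = 30.
Z = 30 is zinc, so the daughter is ^68_30 Zn.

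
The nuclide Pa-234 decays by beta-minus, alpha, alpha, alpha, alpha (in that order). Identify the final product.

Start: (A, Z) = (234, 91).
After β⁻: (234, 92).
After α: (230, 90).
After α: (226, 88).
After α: (222, 86).
After α: (218, 84).
Z = 84 is polonium.

Po-218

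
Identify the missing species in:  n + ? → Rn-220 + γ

Conserve mass number: 1 + A = 220 + 0, so A = 219.
Conserve atomic number: 0 + Z = 86 + 0, so Z = 86.
Z = 86 is radon, so the species is Rn-219.

Rn-219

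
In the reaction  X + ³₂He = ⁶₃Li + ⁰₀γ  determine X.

Conserve mass number: A + 3 = 6 + 0, so A = 3.
Conserve atomic number: Z + 2 = 3 + 0, so Z = 1.
A = 3 and Z = 1 is ³₁H — a triton.

triton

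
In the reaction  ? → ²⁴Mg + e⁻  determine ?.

Conserve mass number: A = 24 + 0, so A = 24.
Conserve atomic number: Z = 12 − 1, so Z = 11.
Z = 11 is sodium, so the species is ²⁴Na.

Na-24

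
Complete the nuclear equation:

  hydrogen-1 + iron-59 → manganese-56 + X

Conserve mass number: 1 + 59 = 56 + A, so A = 4.
Conserve atomic number: 1 + 26 = 25 + Z, so Z = 2.
A = 4 and Z = 2 is helium-4 — an alpha particle.

alpha particle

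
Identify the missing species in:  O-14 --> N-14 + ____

Conserve mass number: 14 = 14 + A, so A = 0.
Conserve atomic number: 8 = 7 + Z, so Z = 1.
A = 0 and Z = 1 is e⁺ — a positron.

positron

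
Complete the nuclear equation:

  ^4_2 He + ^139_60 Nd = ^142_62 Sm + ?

neutron

Conserve mass number: 4 + 139 = 142 + A, so A = 1.
Conserve atomic number: 2 + 60 = 62 + Z, so Z = 0.
A = 1 and Z = 0 is ^1_0 n — a neutron.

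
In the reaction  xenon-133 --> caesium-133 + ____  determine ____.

beta-minus particle

Conserve mass number: 133 = 133 + A, so A = 0.
Conserve atomic number: 54 = 55 + Z, so Z = -1.
A = 0 and Z = -1 is e⁻ — a beta-minus particle.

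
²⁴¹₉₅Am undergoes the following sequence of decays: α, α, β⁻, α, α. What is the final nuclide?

Ra-225

Start: (A, Z) = (241, 95).
After α: (237, 93).
After α: (233, 91).
After β⁻: (233, 92).
After α: (229, 90).
After α: (225, 88).
Z = 88 is radium.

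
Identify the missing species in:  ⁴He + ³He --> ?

Conserve mass number: 4 + 3 = A, so A = 7.
Conserve atomic number: 2 + 2 = Z, so Z = 4.
Z = 4 is beryllium, so the species is ⁷Be.

Be-7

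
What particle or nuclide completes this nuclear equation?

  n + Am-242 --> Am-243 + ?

Conserve mass number: 1 + 242 = 243 + A, so A = 0.
Conserve atomic number: 0 + 95 = 95 + Z, so Z = 0.
A = 0 and Z = 0 is γ — a gamma ray.

gamma ray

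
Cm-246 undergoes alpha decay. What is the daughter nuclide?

Alpha decay: mass number changes by -4, atomic number by -2.
A: 246 − 4 = 242; Z: 96 − 2 = 94.
Z = 94 is plutonium, so the daughter is Pu-242.

Pu-242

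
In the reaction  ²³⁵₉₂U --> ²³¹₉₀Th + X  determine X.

Conserve mass number: 235 = 231 + A, so A = 4.
Conserve atomic number: 92 = 90 + Z, so Z = 2.
A = 4 and Z = 2 is ⁴₂He — an alpha particle.

alpha particle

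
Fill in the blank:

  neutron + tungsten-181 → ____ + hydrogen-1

Ta-181

Conserve mass number: 1 + 181 = A + 1, so A = 181.
Conserve atomic number: 0 + 74 = Z + 1, so Z = 73.
Z = 73 is tantalum, so the species is tantalum-181.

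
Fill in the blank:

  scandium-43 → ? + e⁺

Ca-43

Conserve mass number: 43 = A + 0, so A = 43.
Conserve atomic number: 21 = Z + 1, so Z = 20.
Z = 20 is calcium, so the species is calcium-43.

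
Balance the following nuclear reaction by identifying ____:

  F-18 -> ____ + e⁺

O-18

Conserve mass number: 18 = A + 0, so A = 18.
Conserve atomic number: 9 = Z + 1, so Z = 8.
Z = 8 is oxygen, so the species is O-18.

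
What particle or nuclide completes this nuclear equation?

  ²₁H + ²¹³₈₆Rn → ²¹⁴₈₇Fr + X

neutron

Conserve mass number: 2 + 213 = 214 + A, so A = 1.
Conserve atomic number: 1 + 86 = 87 + Z, so Z = 0.
A = 1 and Z = 0 is ¹₀n — a neutron.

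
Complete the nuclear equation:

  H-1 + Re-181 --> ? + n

Conserve mass number: 1 + 181 = A + 1, so A = 181.
Conserve atomic number: 1 + 75 = Z + 0, so Z = 76.
Z = 76 is osmium, so the species is Os-181.

Os-181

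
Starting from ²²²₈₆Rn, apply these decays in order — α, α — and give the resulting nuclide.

Start: (A, Z) = (222, 86).
After α: (218, 84).
After α: (214, 82).
Z = 82 is lead.

Pb-214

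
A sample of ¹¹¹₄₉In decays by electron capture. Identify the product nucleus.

Electron capture: mass number changes by +0, atomic number by -1.
A: 111 = 111; Z: 49 − 1 = 48.
Z = 48 is cadmium, so the daughter is ¹¹¹₄₈Cd.

Cd-111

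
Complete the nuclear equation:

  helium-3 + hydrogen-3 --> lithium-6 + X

Conserve mass number: 3 + 3 = 6 + A, so A = 0.
Conserve atomic number: 2 + 1 = 3 + Z, so Z = 0.
A = 0 and Z = 0 is γ — a gamma ray.

gamma ray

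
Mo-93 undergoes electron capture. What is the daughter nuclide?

Nb-93

Electron capture: mass number changes by +0, atomic number by -1.
A: 93 = 93; Z: 42 − 1 = 41.
Z = 41 is niobium, so the daughter is Nb-93.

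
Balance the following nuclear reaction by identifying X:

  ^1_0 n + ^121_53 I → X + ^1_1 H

Conserve mass number: 1 + 121 = A + 1, so A = 121.
Conserve atomic number: 0 + 53 = Z + 1, so Z = 52.
Z = 52 is tellurium, so the species is ^121_52 Te.

Te-121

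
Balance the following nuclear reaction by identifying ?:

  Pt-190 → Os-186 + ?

alpha particle

Conserve mass number: 190 = 186 + A, so A = 4.
Conserve atomic number: 78 = 76 + Z, so Z = 2.
A = 4 and Z = 2 is He-4 — an alpha particle.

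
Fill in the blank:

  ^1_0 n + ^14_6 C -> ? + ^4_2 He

Be-11

Conserve mass number: 1 + 14 = A + 4, so A = 11.
Conserve atomic number: 0 + 6 = Z + 2, so Z = 4.
Z = 4 is beryllium, so the species is ^11_4 Be.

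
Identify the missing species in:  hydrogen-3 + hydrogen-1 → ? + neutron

He-3

Conserve mass number: 3 + 1 = A + 1, so A = 3.
Conserve atomic number: 1 + 1 = Z + 0, so Z = 2.
Z = 2 is helium, so the species is helium-3.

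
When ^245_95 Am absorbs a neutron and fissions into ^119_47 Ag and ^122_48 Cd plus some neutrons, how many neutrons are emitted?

5

Conserve mass number: 246 = 119 + 122 + k, so k = 246 − 241 = 5.
Check atomic number: 95 = 47 + 48 + 0 = 95. ✓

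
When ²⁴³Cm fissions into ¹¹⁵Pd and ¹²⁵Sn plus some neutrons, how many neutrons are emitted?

3

Conserve mass number: 243 = 115 + 125 + k, so k = 243 − 240 = 3.
Check atomic number: 96 = 46 + 50 + 0 = 96. ✓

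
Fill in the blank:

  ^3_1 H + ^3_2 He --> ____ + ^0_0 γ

Li-6

Conserve mass number: 3 + 3 = A + 0, so A = 6.
Conserve atomic number: 1 + 2 = Z + 0, so Z = 3.
Z = 3 is lithium, so the species is ^6_3 Li.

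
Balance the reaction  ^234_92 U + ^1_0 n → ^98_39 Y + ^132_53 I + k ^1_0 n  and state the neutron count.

5

Conserve mass number: 235 = 98 + 132 + k, so k = 235 − 230 = 5.
Check atomic number: 92 = 39 + 53 + 0 = 92. ✓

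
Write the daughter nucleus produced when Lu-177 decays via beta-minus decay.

Hf-177

Beta-minus decay: mass number changes by +0, atomic number by +1.
A: 177 = 177; Z: 71 + 1 = 72.
Z = 72 is hafnium, so the daughter is Hf-177.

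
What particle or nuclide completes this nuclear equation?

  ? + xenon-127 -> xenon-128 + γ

neutron

Conserve mass number: A + 127 = 128 + 0, so A = 1.
Conserve atomic number: Z + 54 = 54 + 0, so Z = 0.
A = 1 and Z = 0 is neutron — a neutron.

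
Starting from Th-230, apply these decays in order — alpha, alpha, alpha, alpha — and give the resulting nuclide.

Pb-214

Start: (A, Z) = (230, 90).
After α: (226, 88).
After α: (222, 86).
After α: (218, 84).
After α: (214, 82).
Z = 82 is lead.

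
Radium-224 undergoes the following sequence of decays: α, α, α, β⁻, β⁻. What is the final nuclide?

Start: (A, Z) = (224, 88).
After α: (220, 86).
After α: (216, 84).
After α: (212, 82).
After β⁻: (212, 83).
After β⁻: (212, 84).
Z = 84 is polonium.

Po-212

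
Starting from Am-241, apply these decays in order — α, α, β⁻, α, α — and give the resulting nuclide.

Start: (A, Z) = (241, 95).
After α: (237, 93).
After α: (233, 91).
After β⁻: (233, 92).
After α: (229, 90).
After α: (225, 88).
Z = 88 is radium.

Ra-225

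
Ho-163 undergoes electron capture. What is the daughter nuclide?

Dy-163

Electron capture: mass number changes by +0, atomic number by -1.
A: 163 = 163; Z: 67 − 1 = 66.
Z = 66 is dysprosium, so the daughter is Dy-163.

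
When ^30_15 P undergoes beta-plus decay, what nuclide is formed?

Beta-plus decay: mass number changes by +0, atomic number by -1.
A: 30 = 30; Z: 15 − 1 = 14.
Z = 14 is silicon, so the daughter is ^30_14 Si.

Si-30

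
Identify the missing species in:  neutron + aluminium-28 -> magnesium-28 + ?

Conserve mass number: 1 + 28 = 28 + A, so A = 1.
Conserve atomic number: 0 + 13 = 12 + Z, so Z = 1.
A = 1 and Z = 1 is hydrogen-1 — a proton.

proton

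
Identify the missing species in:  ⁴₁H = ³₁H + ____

Conserve mass number: 4 = 3 + A, so A = 1.
Conserve atomic number: 1 = 1 + Z, so Z = 0.
A = 1 and Z = 0 is ¹₀n — a neutron.

neutron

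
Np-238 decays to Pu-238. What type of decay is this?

ΔA = 238 − 238 = 0; ΔZ = 94 − 93 = +1.
A is unchanged and Z rises by 1 — a neutron has become a proton (β⁻ decay).

beta-minus decay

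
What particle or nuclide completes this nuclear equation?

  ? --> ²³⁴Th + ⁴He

U-238

Conserve mass number: A = 234 + 4, so A = 238.
Conserve atomic number: Z = 90 + 2, so Z = 92.
Z = 92 is uranium, so the species is ²³⁸U.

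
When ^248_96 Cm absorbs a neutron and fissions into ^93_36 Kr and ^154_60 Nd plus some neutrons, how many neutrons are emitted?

2

Conserve mass number: 249 = 93 + 154 + k, so k = 249 − 247 = 2.
Check atomic number: 96 = 36 + 60 + 0 = 96. ✓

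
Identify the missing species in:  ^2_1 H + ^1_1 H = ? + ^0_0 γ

He-3

Conserve mass number: 2 + 1 = A + 0, so A = 3.
Conserve atomic number: 1 + 1 = Z + 0, so Z = 2.
Z = 2 is helium, so the species is ^3_2 He.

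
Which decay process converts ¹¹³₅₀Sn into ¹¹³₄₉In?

ΔA = 113 − 113 = 0; ΔZ = 49 − 50 = -1.
A is unchanged and Z drops by 1 — a proton has become a neutron (β⁺ emission or electron capture).

beta-plus decay or electron capture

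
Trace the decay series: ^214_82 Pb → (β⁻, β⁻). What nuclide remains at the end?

Po-214

Start: (A, Z) = (214, 82).
After β⁻: (214, 83).
After β⁻: (214, 84).
Z = 84 is polonium.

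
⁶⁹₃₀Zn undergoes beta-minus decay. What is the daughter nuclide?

Ga-69

Beta-minus decay: mass number changes by +0, atomic number by +1.
A: 69 = 69; Z: 30 + 1 = 31.
Z = 31 is gallium, so the daughter is ⁶⁹₃₁Ga.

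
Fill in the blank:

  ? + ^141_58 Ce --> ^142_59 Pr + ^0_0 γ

Conserve mass number: A + 141 = 142 + 0, so A = 1.
Conserve atomic number: Z + 58 = 59 + 0, so Z = 1.
A = 1 and Z = 1 is ^1_1 H — a proton.

proton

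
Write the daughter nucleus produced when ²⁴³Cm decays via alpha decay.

Alpha decay: mass number changes by -4, atomic number by -2.
A: 243 − 4 = 239; Z: 96 − 2 = 94.
Z = 94 is plutonium, so the daughter is ²³⁹Pu.

Pu-239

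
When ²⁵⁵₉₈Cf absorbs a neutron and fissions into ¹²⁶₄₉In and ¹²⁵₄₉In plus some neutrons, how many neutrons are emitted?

Conserve mass number: 256 = 126 + 125 + k, so k = 256 − 251 = 5.
Check atomic number: 98 = 49 + 49 + 0 = 98. ✓

5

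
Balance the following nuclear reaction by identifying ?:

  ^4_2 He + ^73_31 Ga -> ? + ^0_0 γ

Conserve mass number: 4 + 73 = A + 0, so A = 77.
Conserve atomic number: 2 + 31 = Z + 0, so Z = 33.
Z = 33 is arsenic, so the species is ^77_33 As.

As-77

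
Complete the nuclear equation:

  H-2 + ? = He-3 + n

deuteron

Conserve mass number: 2 + A = 3 + 1, so A = 2.
Conserve atomic number: 1 + Z = 2 + 0, so Z = 1.
A = 2 and Z = 1 is H-2 — a deuteron.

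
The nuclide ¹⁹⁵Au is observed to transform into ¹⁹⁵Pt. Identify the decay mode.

ΔA = 195 − 195 = 0; ΔZ = 78 − 79 = -1.
A is unchanged and Z drops by 1 — a proton has become a neutron (β⁺ emission or electron capture).

beta-plus decay or electron capture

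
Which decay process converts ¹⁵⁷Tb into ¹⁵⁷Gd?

beta-plus decay or electron capture

ΔA = 157 − 157 = 0; ΔZ = 64 − 65 = -1.
A is unchanged and Z drops by 1 — a proton has become a neutron (β⁺ emission or electron capture).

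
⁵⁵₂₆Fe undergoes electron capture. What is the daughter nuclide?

Electron capture: mass number changes by +0, atomic number by -1.
A: 55 = 55; Z: 26 − 1 = 25.
Z = 25 is manganese, so the daughter is ⁵⁵₂₅Mn.

Mn-55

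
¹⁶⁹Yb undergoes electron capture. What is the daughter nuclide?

Tm-169

Electron capture: mass number changes by +0, atomic number by -1.
A: 169 = 169; Z: 70 − 1 = 69.
Z = 69 is thulium, so the daughter is ¹⁶⁹Tm.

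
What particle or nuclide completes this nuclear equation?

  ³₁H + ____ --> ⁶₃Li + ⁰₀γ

He-3

Conserve mass number: 3 + A = 6 + 0, so A = 3.
Conserve atomic number: 1 + Z = 3 + 0, so Z = 2.
Z = 2 is helium, so the species is ³₂He.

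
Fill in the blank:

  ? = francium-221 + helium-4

Conserve mass number: A = 221 + 4, so A = 225.
Conserve atomic number: Z = 87 + 2, so Z = 89.
Z = 89 is actinium, so the species is actinium-225.

Ac-225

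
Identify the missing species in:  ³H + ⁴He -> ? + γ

Li-7

Conserve mass number: 3 + 4 = A + 0, so A = 7.
Conserve atomic number: 1 + 2 = Z + 0, so Z = 3.
Z = 3 is lithium, so the species is ⁷Li.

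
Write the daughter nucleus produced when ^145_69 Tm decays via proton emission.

Er-144

Proton emission: mass number changes by -1, atomic number by -1.
A: 145 − 1 = 144; Z: 69 − 1 = 68.
Z = 68 is erbium, so the daughter is ^144_68 Er.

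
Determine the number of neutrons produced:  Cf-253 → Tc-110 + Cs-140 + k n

Conserve mass number: 253 = 110 + 140 + k, so k = 253 − 250 = 3.
Check atomic number: 98 = 43 + 55 + 0 = 98. ✓

3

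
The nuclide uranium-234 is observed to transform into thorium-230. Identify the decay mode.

ΔA = 230 − 234 = -4; ΔZ = 90 − 92 = -2.
A drops by 4 and Z drops by 2 — the signature of alpha emission.

alpha decay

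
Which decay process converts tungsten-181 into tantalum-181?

beta-plus decay or electron capture

ΔA = 181 − 181 = 0; ΔZ = 73 − 74 = -1.
A is unchanged and Z drops by 1 — a proton has become a neutron (β⁺ emission or electron capture).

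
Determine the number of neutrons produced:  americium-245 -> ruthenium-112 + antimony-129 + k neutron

Conserve mass number: 245 = 112 + 129 + k, so k = 245 − 241 = 4.
Check atomic number: 95 = 44 + 51 + 0 = 95. ✓

4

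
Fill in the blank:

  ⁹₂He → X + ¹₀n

Conserve mass number: 9 = A + 1, so A = 8.
Conserve atomic number: 2 = Z + 0, so Z = 2.
Z = 2 is helium, so the species is ⁸₂He.

He-8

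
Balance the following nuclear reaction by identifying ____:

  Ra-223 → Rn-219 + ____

alpha particle

Conserve mass number: 223 = 219 + A, so A = 4.
Conserve atomic number: 88 = 86 + Z, so Z = 2.
A = 4 and Z = 2 is He-4 — an alpha particle.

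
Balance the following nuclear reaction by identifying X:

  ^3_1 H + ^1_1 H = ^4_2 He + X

Conserve mass number: 3 + 1 = 4 + A, so A = 0.
Conserve atomic number: 1 + 1 = 2 + Z, so Z = 0.
A = 0 and Z = 0 is ^0_0 γ — a gamma ray.

gamma ray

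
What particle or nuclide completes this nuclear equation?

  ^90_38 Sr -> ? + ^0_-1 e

Y-90

Conserve mass number: 90 = A + 0, so A = 90.
Conserve atomic number: 38 = Z − 1, so Z = 39.
Z = 39 is yttrium, so the species is ^90_39 Y.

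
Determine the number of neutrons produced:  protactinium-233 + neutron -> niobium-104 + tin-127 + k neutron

3

Conserve mass number: 234 = 104 + 127 + k, so k = 234 − 231 = 3.
Check atomic number: 91 = 41 + 50 + 0 = 91. ✓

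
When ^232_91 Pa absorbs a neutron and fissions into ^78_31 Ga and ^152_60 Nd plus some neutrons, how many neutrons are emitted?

Conserve mass number: 233 = 78 + 152 + k, so k = 233 − 230 = 3.
Check atomic number: 91 = 31 + 60 + 0 = 91. ✓

3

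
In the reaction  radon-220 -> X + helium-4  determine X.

Conserve mass number: 220 = A + 4, so A = 216.
Conserve atomic number: 86 = Z + 2, so Z = 84.
Z = 84 is polonium, so the species is polonium-216.

Po-216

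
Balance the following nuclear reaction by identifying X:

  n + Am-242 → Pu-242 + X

proton

Conserve mass number: 1 + 242 = 242 + A, so A = 1.
Conserve atomic number: 0 + 95 = 94 + Z, so Z = 1.
A = 1 and Z = 1 is H-1 — a proton.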